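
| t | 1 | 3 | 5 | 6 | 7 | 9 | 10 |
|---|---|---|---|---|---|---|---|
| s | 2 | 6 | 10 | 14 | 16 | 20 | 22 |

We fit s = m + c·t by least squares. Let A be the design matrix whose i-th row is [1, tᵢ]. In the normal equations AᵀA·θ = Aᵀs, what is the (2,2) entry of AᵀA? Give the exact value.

301

Row 2 ↔ basis t, column 2 ↔ basis t, so (AᵀA)_{2,2} = Σᵢ (t)·(t) = (1)·(1) + (3)·(3) + (5)·(5) + (6)·(6) + (7)·(7) + (9)·(9) + (10)·(10) = 301.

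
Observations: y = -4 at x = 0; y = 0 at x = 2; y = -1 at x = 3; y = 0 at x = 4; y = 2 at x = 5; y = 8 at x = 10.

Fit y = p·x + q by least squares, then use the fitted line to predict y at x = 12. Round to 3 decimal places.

Compute the Gram sums: Σx·x = 154, Σx = 24, Σ1 = 6.
And Σx·y = 87, Σy = 5.
MᵀM·[p, q]ᵀ = Mᵀy becomes [[154, 24]; [24, 6]]·[p, q]ᵀ = [87, 5]ᵀ.
Determinant 154·6 − 24² = 348.
p = (87·6 − 24·5)/348 = 67/58; q = (154·5 − 24·87)/348 = -659/174.
At x = 12: ŷ = (67/58)·(12) + (-659/174)·(1) = 1753/174.

ŷ = 10.075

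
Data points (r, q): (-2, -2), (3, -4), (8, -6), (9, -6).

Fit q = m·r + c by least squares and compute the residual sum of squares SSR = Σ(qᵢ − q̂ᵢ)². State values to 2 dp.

SSR = 0.08

MᵀM·[m, c]ᵀ = Mᵀq reads: 158·m + 18·c = -110;  18·m + 4·c = -18.
Δ = 158·4 − 18² = 308.
m = ((-110)·4 − 18·(-18))/308 = -29/77; c = (158·(-18) − 18·(-110))/308 = -216/77.
Residuals: 4/77, -5/77, -2/11, 15/77; SSR = 6/77.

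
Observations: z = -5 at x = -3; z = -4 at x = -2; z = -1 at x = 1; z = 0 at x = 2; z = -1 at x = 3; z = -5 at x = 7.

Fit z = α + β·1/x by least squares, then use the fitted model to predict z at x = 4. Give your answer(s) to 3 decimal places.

Entries of MᵀM: Σ1 = 6, Σ1/x = 8/7, Σ1/x·1/x = 1537/882.
Moment sums: Σz = -16, Σ1/x·z = 34/21.
det = 6·(1537/882) − (8/7)² = 1345/147.
α = ((-16)·(1537/882) − (8/7)·(34/21))/(1345/147) = -13112/4035; β = (6·(34/21) − (8/7)·(-16))/(1345/147) = 4116/1345.
At x = 4: ẑ = (-13112/4035)·(1) + (4116/1345)·(1/4) = -2005/807.

ẑ = -2.485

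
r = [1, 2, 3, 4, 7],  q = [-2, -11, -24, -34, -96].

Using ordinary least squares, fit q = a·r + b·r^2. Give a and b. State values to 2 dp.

With design matrix X, XᵀX = [[79, 443]; [443, 2755]] and Xᵀq = [-904, -5510]ᵀ.
Determinant 79·2755 − 443² = 21396.
a = ((-904)·2755 − 443·(-5510))/21396 = -8265/3566; b = (79·(-5510) − 443·(-904))/21396 = -5803/3566.

a = -2.32, b = -1.63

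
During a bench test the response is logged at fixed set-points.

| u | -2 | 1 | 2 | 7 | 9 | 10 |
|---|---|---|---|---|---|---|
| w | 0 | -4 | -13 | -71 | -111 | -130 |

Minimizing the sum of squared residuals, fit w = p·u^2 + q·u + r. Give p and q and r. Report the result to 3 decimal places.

Entries of XᵀX: Σu^2·u^2 = 18995, Σu^2·u = 2073, Σu^2 = 239, Σu·u = 239, Σu = 27, Σ1 = 6.
For Xᵀw: Σu^2·w = -25526, Σu·w = -2826, Σw = -329.
Inverting the 3×3 Gram matrix, [p, q, r]ᵀ = [-70387/70972, -1075821/354860, -299109/177430]ᵀ.

p = -0.992, q = -3.032, r = -1.686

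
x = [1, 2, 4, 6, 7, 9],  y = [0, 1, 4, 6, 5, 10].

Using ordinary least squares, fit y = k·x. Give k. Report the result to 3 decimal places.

Compute the Gram sums: Σx·x = 187.
Right-hand side: Σx·y = 179.
k = 179/187 = 0.957219.

k = 0.957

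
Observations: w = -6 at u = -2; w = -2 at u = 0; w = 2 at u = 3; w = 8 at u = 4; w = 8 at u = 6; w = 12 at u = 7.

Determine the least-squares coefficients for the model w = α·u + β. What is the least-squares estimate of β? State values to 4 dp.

Setting ∂/∂α … = 0 gives: 114·α + 18·β = 182;  18·α + 6·β = 22.
(Σu·u = 114, Σu = 18, Σ1 = 6, Σu·w = 182, Σw = 22.)
Determinant 114·6 − 18² = 360.
α = (182·6 − 18·22)/360 = 29/15; β = (114·22 − 18·182)/360 = -32/15.

β = -2.1333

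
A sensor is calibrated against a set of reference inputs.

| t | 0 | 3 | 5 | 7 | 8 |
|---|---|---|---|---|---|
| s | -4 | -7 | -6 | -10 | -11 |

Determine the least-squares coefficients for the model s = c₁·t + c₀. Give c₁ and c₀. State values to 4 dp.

c₁ = -0.8301, c₀ = -3.7816

Setting ∂/∂c₁ … = 0 gives: 147·c₁ + 23·c₀ = -209;  23·c₁ + 5·c₀ = -38.
det = 147·5 − 23² = 206.
c₁ = ((-209)·5 − 23·(-38))/206 = -171/206; c₀ = (147·(-38) − 23·(-209))/206 = -779/206.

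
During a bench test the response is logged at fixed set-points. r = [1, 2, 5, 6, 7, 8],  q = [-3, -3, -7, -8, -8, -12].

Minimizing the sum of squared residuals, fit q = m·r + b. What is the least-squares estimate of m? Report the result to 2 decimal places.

Normal-equation sums: Σr·r = 179, Σr = 29, Σ1 = 6.
And Σr·q = -244, Σq = -41.
So XᵀX·[m, b]ᵀ = Xᵀq: [[179, 29]; [29, 6]]·[m, b]ᵀ = [-244, -41]ᵀ.
Δ = 179·6 − 29² = 233.
m = ((-244)·6 − 29·(-41))/233 = -275/233; b = (179·(-41) − 29·(-244))/233 = -263/233.

m = -1.18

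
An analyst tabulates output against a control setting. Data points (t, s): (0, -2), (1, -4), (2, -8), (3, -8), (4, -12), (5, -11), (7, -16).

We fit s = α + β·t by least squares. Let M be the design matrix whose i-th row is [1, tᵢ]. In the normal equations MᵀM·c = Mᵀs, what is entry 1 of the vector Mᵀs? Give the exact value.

Entry 1 ↔ basis 1, so (Mᵀs)_{1} = Σᵢ sᵢ = (1)·(-2) + (1)·(-4) + (1)·(-8) + (1)·(-8) + (1)·(-12) + (1)·(-11) + (1)·(-16) = -61.

-61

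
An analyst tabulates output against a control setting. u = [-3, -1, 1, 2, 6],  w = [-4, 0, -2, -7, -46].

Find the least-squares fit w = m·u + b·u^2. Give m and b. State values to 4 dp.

XᵀX·[m, b]ᵀ = Xᵀw reads: 51·m + 197·b = -280;  197·m + 1395·b = -1722.
Determinant 51·1395 − 197² = 32336.
m = ((-280)·1395 − 197·(-1722))/32336 = -25683/16168; b = (51·(-1722) − 197·(-280))/32336 = -16331/16168.

m = -1.5885, b = -1.0101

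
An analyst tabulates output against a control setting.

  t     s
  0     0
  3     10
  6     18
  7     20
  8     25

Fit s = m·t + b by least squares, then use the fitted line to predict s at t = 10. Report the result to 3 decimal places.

ŝ = 30.103

Forming AᵀA = [[158, 24]; [24, 5]] and Aᵀs = [478, 73]ᵀ gives AᵀA·[m, b]ᵀ = Aᵀs.
det = 158·5 − 24² = 214.
m = (478·5 − 24·73)/214 = 319/107; b = (158·73 − 24·478)/214 = 31/107.
At t = 10: ŝ = (319/107)·(10) + (31/107)·(1) = 3221/107.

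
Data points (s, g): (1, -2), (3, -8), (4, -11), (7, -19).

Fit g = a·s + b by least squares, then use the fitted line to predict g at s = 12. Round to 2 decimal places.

From the data, Σs·s = 75, Σs = 15, Σ1 = 4.
And Σs·g = -203, Σg = -40.
XᵀX·[a, b]ᵀ = Xᵀg becomes [[75, 15]; [15, 4]]·[a, b]ᵀ = [-203, -40]ᵀ.
Determinant 75·4 − 15² = 75.
a = ((-203)·4 − 15·(-40))/75 = -212/75; b = (75·(-40) − 15·(-203))/75 = 3/5.
At s = 12: ĝ = (-212/75)·(12) + (3/5)·(1) = -833/25.

ĝ = -33.32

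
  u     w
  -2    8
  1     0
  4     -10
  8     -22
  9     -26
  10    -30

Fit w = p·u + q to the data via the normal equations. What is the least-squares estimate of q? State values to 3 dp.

The normal system XᵀX·[p, q]ᵀ = Xᵀw is [[266, 30]; [30, 6]]·[p, q]ᵀ = [-766, -80]ᵀ.
Determinant 266·6 − 30² = 696.
p = ((-766)·6 − 30·(-80))/696 = -183/58; q = (266·(-80) − 30·(-766))/696 = 425/174.

q = 2.443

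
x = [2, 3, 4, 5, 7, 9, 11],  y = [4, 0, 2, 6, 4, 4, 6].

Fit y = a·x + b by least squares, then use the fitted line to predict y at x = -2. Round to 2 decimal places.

Normal-equation sums: Σx·x = 305, Σx = 41, Σ1 = 7.
For Aᵀy: Σx·y = 176, Σy = 26.
Eliminating b: 7·(row 1) − 41·(row 2) gives 454·a = 7·176 − 41·26 = 166, so a = 83/227.
Then b = (26 − 41·(83/227))/7 = 357/227.
At x = -2: ŷ = (83/227)·(-2) + (357/227)·(1) = 191/227.

ŷ = 0.84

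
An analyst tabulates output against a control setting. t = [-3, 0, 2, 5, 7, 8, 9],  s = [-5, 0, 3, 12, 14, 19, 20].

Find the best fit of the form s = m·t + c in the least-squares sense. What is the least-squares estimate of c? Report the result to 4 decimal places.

c = 0.3667

Normal-equation sums: Σt·t = 232, Σt = 28, Σ1 = 7.
For Mᵀs: Σt·s = 511, Σs = 63.
So MᵀM·[m, c]ᵀ = Mᵀs: [[232, 28]; [28, 7]]·[m, c]ᵀ = [511, 63]ᵀ.
Eliminating c: 7·(row 1) − 28·(row 2) gives 840·m = 7·511 − 28·63 = 1813, so m = 259/120.
Then c = (63 − 28·(259/120))/7 = 11/30.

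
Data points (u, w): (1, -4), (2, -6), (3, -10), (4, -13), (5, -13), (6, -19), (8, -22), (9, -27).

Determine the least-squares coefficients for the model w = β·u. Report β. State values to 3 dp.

AᵀA·[β]ᵀ = Aᵀw reads: 236·β = -696.
(Σu·u = 236, Σu·w = -696.)
β = (-696)/236 = -2.94915.

β = -2.949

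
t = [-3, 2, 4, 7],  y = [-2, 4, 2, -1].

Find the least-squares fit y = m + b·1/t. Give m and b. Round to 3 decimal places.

m = -0.246, b = 7.120

Sums needed: Σ1 = 4, Σ1/t = 47/84, Σ1/t·1/t = 3133/7056.
For Xᵀy: Σy = 3, Σ1/t·y = 127/42.
XᵀX·[m, b]ᵀ = Xᵀy becomes [[4, 47/84]; [47/84, 3133/7056]]·[m, b]ᵀ = [3, 127/42]ᵀ.
det = 4·(3133/7056) − (47/84)² = 1147/784.
m = (3·(3133/7056) − (47/84)·(127/42))/(1147/784) = -2539/10323; b = (4·(127/42) − (47/84)·3)/(1147/784) = 24500/3441.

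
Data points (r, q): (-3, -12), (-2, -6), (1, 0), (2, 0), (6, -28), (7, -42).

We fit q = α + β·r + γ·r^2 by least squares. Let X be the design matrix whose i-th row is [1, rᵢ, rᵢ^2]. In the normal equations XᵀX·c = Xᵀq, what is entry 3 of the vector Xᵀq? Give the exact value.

Entry 3 ↔ basis r^2, so (Xᵀq)_{3} = Σᵢ (r^2)·qᵢ = (9)·(-12) + (4)·(-6) + (1)·(0) + (4)·(0) + (36)·(-28) + (49)·(-42) = -3198.

-3198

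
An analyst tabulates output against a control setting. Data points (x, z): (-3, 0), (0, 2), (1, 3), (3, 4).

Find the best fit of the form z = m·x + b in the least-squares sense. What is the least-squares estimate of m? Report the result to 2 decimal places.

Sums needed: Σx·x = 19, Σx = 1, Σ1 = 4.
Moment sums: Σx·z = 15, Σz = 9.
Eliminating b: 4·(row 1) − 1·(row 2) gives 75·m = 4·15 − 1·9 = 51, so m = 17/25.
Then b = (9 − 1·(17/25))/4 = 52/25.

m = 0.68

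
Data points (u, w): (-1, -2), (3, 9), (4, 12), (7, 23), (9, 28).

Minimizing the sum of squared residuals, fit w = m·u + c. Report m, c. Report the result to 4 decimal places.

Setting ∂/∂m … = 0 gives: 156·m + 22·c = 490;  22·m + 5·c = 70.
(Σu·u = 156, Σu = 22, Σ1 = 5, Σu·w = 490, Σw = 70.)
Eliminating c: 5·(row 1) − 22·(row 2) gives 296·m = 5·490 − 22·70 = 910, so m = 455/148.
Then c = (70 − 22·(455/148))/5 = 35/74.

m = 3.0743, c = 0.4730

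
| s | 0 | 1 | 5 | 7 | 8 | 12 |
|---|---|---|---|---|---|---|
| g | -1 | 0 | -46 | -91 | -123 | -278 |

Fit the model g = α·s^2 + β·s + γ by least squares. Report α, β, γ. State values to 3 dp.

α = -2.004, β = 0.855, γ = -0.027

With design matrix X, XᵀX = [[27859, 2709, 283]; [2709, 283, 33]; [283, 33, 6]] and Xᵀg = [-53513, -5187, -539]ᵀ.
Inverting the 3×3 Gram matrix, [α, β, γ]ᵀ = [-434581/216890, 37077/43378, -2916/108445]ᵀ.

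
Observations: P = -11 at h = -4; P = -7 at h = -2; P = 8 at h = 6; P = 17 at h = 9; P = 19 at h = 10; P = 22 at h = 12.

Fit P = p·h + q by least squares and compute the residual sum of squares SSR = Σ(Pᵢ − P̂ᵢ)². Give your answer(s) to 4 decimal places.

From the data, Σh·h = 381, Σh = 31, Σ1 = 6.
And Σh·P = 713, ΣP = 48.
Determinant 381·6 − 31² = 1325.
p = (713·6 − 31·48)/1325 = 558/265; q = (381·48 − 31·713)/1325 = -763/265.
Residuals: 16/53, 24/265, -93/53, 246/265, 218/265, -103/265; SSR = 258/53.

SSR = 4.8679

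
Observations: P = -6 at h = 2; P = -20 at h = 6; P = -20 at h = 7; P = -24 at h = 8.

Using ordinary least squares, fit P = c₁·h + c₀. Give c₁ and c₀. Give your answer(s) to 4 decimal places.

c₁ = -2.9639, c₀ = -0.4578

From the data, Σh·h = 153, Σh = 23, Σ1 = 4.
For XᵀP: Σh·P = -464, ΣP = -70.
XᵀX·[c₁, c₀]ᵀ = XᵀP becomes [[153, 23]; [23, 4]]·[c₁, c₀]ᵀ = [-464, -70]ᵀ.
Determinant 153·4 − 23² = 83.
c₁ = ((-464)·4 − 23·(-70))/83 = -246/83; c₀ = (153·(-70) − 23·(-464))/83 = -38/83.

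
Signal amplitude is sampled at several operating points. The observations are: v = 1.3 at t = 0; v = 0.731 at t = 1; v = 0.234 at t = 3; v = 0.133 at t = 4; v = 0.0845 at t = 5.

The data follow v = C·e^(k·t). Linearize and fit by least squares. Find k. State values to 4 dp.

k = -0.5533

Taking logs, ln v = k·t + ln C, so regress ln v on t.
Σt = 13.0000, Σ(t)² = 51.0000, Σln v = -5.9918, Σt·ln v = -25.0953.
Normal system: [[51.0000, 13.0000]; [13.0000, 5]]·[k, ln C]ᵀ = [-25.0953, -5.9918]ᵀ.
Slope k = (n·Σt·ln v − Σt·Σln v)/(n·Σ(t)² − (Σt)²) = (5·-25.0953 − 13.0000·-5.9918)/86.0000 = -0.55329; ln C = (Σln v − k·Σt)/n = 0.24018.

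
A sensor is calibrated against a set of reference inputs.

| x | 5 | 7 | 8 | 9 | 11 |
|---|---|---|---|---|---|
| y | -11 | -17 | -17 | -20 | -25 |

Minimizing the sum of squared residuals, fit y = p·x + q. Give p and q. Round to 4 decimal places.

With design matrix A, AᵀA = [[340, 40]; [40, 5]] and Aᵀy = [-765, -90]ᵀ.
Determinant 340·5 − 40² = 100.
p = ((-765)·5 − 40·(-90))/100 = -9/4; q = (340·(-90) − 40·(-765))/100 = 0.

p = -2.2500, q = 0.0000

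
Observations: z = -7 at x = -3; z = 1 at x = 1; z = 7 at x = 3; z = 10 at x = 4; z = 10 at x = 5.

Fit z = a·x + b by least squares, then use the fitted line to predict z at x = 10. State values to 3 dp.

With design matrix M, MᵀM = [[60, 10]; [10, 5]] and Mᵀz = [133, 21]ᵀ.
Eliminating b: 5·(row 1) − 10·(row 2) gives 200·a = 5·133 − 10·21 = 455, so a = 91/40.
Then b = (21 − 10·(91/40))/5 = -7/20.
At x = 10: ẑ = (91/40)·(10) + (-7/20)·(1) = 112/5.

ẑ = 22.400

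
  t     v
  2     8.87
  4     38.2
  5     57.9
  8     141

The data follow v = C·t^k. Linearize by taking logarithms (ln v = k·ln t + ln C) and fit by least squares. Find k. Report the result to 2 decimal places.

k = 2.00

Linearized form: ln v = k·ln t + ln C. From the 4 transformed points,
Σln t = 5.7683, Σ(ln t)² = 9.3166, Σln v = 14.8330, Σln t·ln v = 23.3859.
Equations: 9.3166·k + 5.7683·ln C = 23.3859;  5.7683·k + 4·ln C = 14.8330.
Δ = 9.3166·4 − (5.7683)² = 3.9930; k = (23.3859·4 − 5.7683·14.8330)/3.9930 = 1.99901, ln C = (9.3166·14.8330 − 5.7683·23.3859)/3.9930 = 0.82552.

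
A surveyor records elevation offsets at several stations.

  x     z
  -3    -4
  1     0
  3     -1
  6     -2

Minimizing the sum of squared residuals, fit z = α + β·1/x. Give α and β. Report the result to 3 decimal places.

MᵀM·[α, β]ᵀ = Mᵀz reads: 4·α + (7/6)·β = -7;  (7/6)·α + (5/4)·β = 2/3.
(Σ1 = 4, Σ1/x = 7/6, Σ1/x·1/x = 5/4, Σz = -7, Σ1/x·z = 2/3.)
det = 4·(5/4) − (7/6)² = 131/36.
α = ((-7)·(5/4) − (7/6)·(2/3))/(131/36) = -343/131; β = (4·(2/3) − (7/6)·(-7))/(131/36) = 390/131.

α = -2.618, β = 2.977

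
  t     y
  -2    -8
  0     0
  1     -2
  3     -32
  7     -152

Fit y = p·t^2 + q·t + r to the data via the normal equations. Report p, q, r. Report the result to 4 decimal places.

Forming XᵀX = [[2499, 363, 63]; [363, 63, 9]; [63, 9, 5]] and Xᵀy = [-7770, -1146, -194]ᵀ gives XᵀX·[p, q, r]ᵀ = Xᵀy.
Row-reducing yields p = -538/187, q = -4088/2431, r = 1160/2431.

p = -2.8770, q = -1.6816, r = 0.4772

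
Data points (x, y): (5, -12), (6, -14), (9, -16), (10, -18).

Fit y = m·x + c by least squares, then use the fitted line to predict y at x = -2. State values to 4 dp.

The normal system MᵀM·[m, c]ᵀ = Mᵀy is [[242, 30]; [30, 4]]·[m, c]ᵀ = [-468, -60]ᵀ.
Δ = 242·4 − 30² = 68.
m = ((-468)·4 − 30·(-60))/68 = -18/17; c = (242·(-60) − 30·(-468))/68 = -120/17.
At x = -2: ŷ = (-18/17)·(-2) + (-120/17)·(1) = -84/17.

ŷ = -4.9412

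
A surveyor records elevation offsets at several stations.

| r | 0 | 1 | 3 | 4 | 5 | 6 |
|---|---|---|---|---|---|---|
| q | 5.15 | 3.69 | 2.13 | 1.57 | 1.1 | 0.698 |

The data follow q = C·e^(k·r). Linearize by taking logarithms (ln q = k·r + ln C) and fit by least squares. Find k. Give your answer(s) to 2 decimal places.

k = -0.32

Let Y = ln q. Fitting Y = k·r + ln C by least squares:
AᵀA = [[87.0000, 19.0000]; [19.0000, 6]], rhs = [3.6976, 3.8876]ᵀ  (here Σr = 19.0000, Σ(r)² = 87.0000, Σln q = 3.8876, Σr·ln q = 3.6976).
Solving (det = 161.0000): k = -0.32098, ln C = 1.66438.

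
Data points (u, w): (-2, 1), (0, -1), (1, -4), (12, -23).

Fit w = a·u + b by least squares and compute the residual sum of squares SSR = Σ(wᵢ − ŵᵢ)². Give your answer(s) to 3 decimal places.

SSR = 1.297

Sums needed: Σu·u = 149, Σu = 11, Σ1 = 4.
For Aᵀw: Σu·w = -282, Σw = -27.
So AᵀA·[a, b]ᵀ = Aᵀw: [[149, 11]; [11, 4]]·[a, b]ᵀ = [-282, -27]ᵀ.
det = 149·4 − 11² = 475.
a = ((-282)·4 − 11·(-27))/475 = -831/475; b = (149·(-27) − 11·(-282))/475 = -921/475.
Residuals: -14/25, 446/475, -148/475, -32/475; SSR = 616/475.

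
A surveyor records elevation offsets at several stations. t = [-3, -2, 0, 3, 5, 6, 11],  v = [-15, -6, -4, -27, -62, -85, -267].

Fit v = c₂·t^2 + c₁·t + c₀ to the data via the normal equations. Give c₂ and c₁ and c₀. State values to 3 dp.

XᵀX·[c₂, c₁, c₀]ᵀ = Xᵀv reads: 16740·c₂ + 1664·c₁ + 204·c₀ = -37319;  1664·c₂ + 204·c₁ + 20·c₀ = -3781;  204·c₂ + 20·c₁ + 7·c₀ = -466.
Inverting the 3×3 Gram matrix, [c₂, c₁, c₀]ᵀ = [-1466187/728756, -1361747/728756, -473686/182189]ᵀ.

c₂ = -2.012, c₁ = -1.869, c₀ = -2.600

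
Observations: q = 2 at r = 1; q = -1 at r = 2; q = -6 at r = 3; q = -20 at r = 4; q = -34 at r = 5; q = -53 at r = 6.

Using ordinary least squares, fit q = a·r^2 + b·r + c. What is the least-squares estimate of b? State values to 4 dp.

Entries of AᵀA: Σr^2·r^2 = 2275, Σr^2·r = 441, Σr^2 = 91, Σr·r = 91, Σr = 21, Σ1 = 6.
Right-hand side: Σr^2·q = -3134, Σr·q = -586, Σq = -112.
So AᵀA·[a, b, c]ᵀ = Aᵀq: [[2275, 441, 91]; [441, 91, 21]; [91, 21, 6]]·[a, b, c]ᵀ = [-3134, -586, -112]ᵀ.
Solving the 3×3 system (Gaussian elimination) gives a = -29/14, b = 239/70, c = 4/5.

b = 3.4143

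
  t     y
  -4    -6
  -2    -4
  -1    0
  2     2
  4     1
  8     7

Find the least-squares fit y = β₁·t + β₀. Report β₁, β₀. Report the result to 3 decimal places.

β₁ = 0.991, β₀ = -1.157

Sums needed: Σt·t = 105, Σt = 7, Σ1 = 6.
Right-hand side: Σt·y = 96, Σy = 0.
Normal equations: [[105, 7]; [7, 6]]·[β₁, β₀]ᵀ = [96, 0]ᵀ.
Eliminating β₀: 6·(row 1) − 7·(row 2) gives 581·β₁ = 6·96 − 7·0 = 576, so β₁ = 576/581.
Then β₀ = (0 − 7·(576/581))/6 = -96/83.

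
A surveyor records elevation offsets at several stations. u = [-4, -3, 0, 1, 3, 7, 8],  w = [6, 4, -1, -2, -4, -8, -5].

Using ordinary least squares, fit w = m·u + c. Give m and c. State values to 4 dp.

Entries of MᵀM: Σu·u = 148, Σu = 12, Σ1 = 7.
Right-hand side: Σu·w = -146, Σw = -10.
MᵀM·[m, c]ᵀ = Mᵀw becomes [[148, 12]; [12, 7]]·[m, c]ᵀ = [-146, -10]ᵀ.
Δ = 148·7 − 12² = 892.
m = ((-146)·7 − 12·(-10))/892 = -451/446; c = (148·(-10) − 12·(-146))/892 = 68/223.

m = -1.0112, c = 0.3049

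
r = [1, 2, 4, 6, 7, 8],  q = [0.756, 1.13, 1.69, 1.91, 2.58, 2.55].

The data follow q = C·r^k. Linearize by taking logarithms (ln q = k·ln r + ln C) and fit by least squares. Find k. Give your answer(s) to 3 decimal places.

Taking logs, ln q = k·ln r + ln C, so regress ln q on ln r.
XᵀX = [[13.7233, 7.8966]; [7.8966, 6]], rhs = [5.7625, 2.8982]ᵀ  (here Σln r = 7.8966, Σ(ln r)² = 13.7233, Σln q = 2.8982, Σln r·ln q = 5.7625).
Slope k = (n·Σln r·ln q − Σln r·Σln q)/(n·Σ(ln r)² − (Σln r)²) = (6·5.7625 − 7.8966·2.8982)/19.9843 = 0.58490; ln C = (Σln q − k·Σln r)/n = -0.28675.

k = 0.585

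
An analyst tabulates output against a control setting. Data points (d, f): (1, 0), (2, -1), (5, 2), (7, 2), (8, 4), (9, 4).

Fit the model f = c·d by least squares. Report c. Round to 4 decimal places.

The normal equations are: 224·c = 90.
(Σd·d = 224, Σd·f = 90.)
c = 90/224 = 0.401786.

c = 0.4018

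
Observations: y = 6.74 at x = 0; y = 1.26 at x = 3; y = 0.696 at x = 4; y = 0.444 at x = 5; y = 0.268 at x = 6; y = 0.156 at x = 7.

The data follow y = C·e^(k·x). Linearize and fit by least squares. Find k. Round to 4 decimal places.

Linearized form: ln y = k·x + ln C. From the 6 transformed points,
Σx = 25.0000, Σ(x)² = 135.0000, Σln y = -2.2098, Σx·ln y = -25.7218.
Normal system: [[135.0000, 25.0000]; [25.0000, 6]]·[k, ln C]ᵀ = [-25.7218, -2.2098]ᵀ.
Δ = 135.0000·6 − (25.0000)² = 185.0000; k = (-25.7218·6 − 25.0000·-2.2098)/185.0000 = -0.53560, ln C = (135.0000·-2.2098 − 25.0000·-25.7218)/185.0000 = 1.86334.

k = -0.5356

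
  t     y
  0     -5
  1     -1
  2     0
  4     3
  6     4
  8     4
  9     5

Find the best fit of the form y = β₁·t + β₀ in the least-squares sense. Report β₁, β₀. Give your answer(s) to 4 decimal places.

β₁ = 0.9416, β₀ = -2.6070

The normal equations are: 202·β₁ + 30·β₀ = 112;  30·β₁ + 7·β₀ = 10.
Determinant 202·7 − 30² = 514.
β₁ = (112·7 − 30·10)/514 = 242/257; β₀ = (202·10 − 30·112)/514 = -670/257.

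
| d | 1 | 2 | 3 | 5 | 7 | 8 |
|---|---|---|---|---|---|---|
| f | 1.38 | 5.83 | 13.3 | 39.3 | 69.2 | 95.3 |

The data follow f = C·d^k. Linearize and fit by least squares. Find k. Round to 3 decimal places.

Taking logs, ln f = k·ln d + ln C, so regress ln f on ln d.
Over the data: Σln d = 7.4265, Σ(ln d)² = 12.3883, Σln f = 17.1381, Σln d·ln f = 27.6945.
Normal system: [[12.3883, 7.4265]; [7.4265, 6]]·[k, ln C]ᵀ = [27.6945, 17.1381]ᵀ.
Δ = 12.3883·6 − (7.4265)² = 19.1764; k = (27.6945·6 − 7.4265·17.1381)/19.1764 = 2.02801, ln C = (12.3883·17.1381 − 7.4265·27.6945)/19.1764 = 0.34617.

k = 2.028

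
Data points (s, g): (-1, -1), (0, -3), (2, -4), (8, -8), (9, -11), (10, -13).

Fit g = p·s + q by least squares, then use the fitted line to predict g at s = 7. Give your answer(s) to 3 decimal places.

Normal-equation sums: Σs·s = 250, Σs = 28, Σ1 = 6.
For Xᵀg: Σs·g = -300, Σg = -40.
So XᵀX·[p, q]ᵀ = Xᵀg: [[250, 28]; [28, 6]]·[p, q]ᵀ = [-300, -40]ᵀ.
Eliminating q: 6·(row 1) − 28·(row 2) gives 716·p = 6·(-300) − 28·(-40) = -680, so p = -170/179.
Then q = ((-40) − 28·(-170/179))/6 = -400/179.
At s = 7: ĝ = (-170/179)·(7) + (-400/179)·(1) = -1590/179.

ĝ = -8.883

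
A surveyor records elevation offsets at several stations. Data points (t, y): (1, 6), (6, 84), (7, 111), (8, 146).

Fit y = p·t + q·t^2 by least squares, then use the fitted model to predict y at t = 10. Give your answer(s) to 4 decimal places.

Entries of MᵀM: Σt·t = 150, Σt·t^2 = 1072, Σt^2·t^2 = 7794.
Right-hand side: Σt·y = 2455, Σt^2·y = 17813.
Normal equations: [[150, 1072]; [1072, 7794]]·[p, q]ᵀ = [2455, 17813]ᵀ.
Eliminating q: 7794·(row 1) − 1072·(row 2) gives 19916·p = 7794·2455 − 1072·17813 = 38734, so p = 19367/9958.
Then q = (17813 − 1072·(19367/9958))/7794 = 20095/9958.
At t = 10: ŷ = (19367/9958)·(10) + (20095/9958)·(100) = 1101585/4979.

ŷ = 221.2462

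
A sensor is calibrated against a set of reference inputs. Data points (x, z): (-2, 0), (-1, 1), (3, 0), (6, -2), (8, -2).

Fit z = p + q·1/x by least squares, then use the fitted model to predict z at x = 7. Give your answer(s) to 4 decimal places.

Entries of AᵀA: Σ1 = 5, Σ1/x = -7/8, Σ1/x·1/x = 809/576.
Moment sums: Σz = -3, Σ1/x·z = -19/12.
Normal equations: [[5, -7/8]; [-7/8, 809/576]]·[p, q]ᵀ = [-3, -19/12]ᵀ.
Determinant 5·(809/576) − (-7/8)² = 901/144.
p = ((-3)·(809/576) − (-7/8)·(-19/12))/(901/144) = -3225/3604; q = (5·(-19/12) − (-7/8)·(-3))/(901/144) = -1518/901.
At x = 7: ẑ = (-3225/3604)·(1) + (-1518/901)·(1/7) = -28647/25228.

ẑ = -1.1355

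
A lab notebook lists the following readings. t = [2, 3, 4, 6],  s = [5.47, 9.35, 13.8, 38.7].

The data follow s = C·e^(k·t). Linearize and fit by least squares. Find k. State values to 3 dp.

Linearized form: ln s = k·t + ln C. From the 4 transformed points,
Over the data: Σt = 15.0000, Σ(t)² = 65.0000, Σln s = 10.2152, Σt·ln s = 42.5384.
Normal system: [[65.0000, 15.0000]; [15.0000, 4]]·[k, ln C]ᵀ = [42.5384, 10.2152]ᵀ.
Δ = 65.0000·4 − (15.0000)² = 35.0000; k = (42.5384·4 − 15.0000·10.2152)/35.0000 = 0.48360, ln C = (65.0000·10.2152 − 15.0000·42.5384)/35.0000 = 0.74028.

k = 0.484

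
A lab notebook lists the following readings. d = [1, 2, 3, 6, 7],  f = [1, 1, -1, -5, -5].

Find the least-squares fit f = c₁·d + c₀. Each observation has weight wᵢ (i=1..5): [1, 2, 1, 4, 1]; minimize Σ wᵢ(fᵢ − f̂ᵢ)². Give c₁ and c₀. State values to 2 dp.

The normal equations are: 211·c₁ + 39·c₀ = -153;  39·c₁ + 9·c₀ = -23.
(Σwᵢ·d·d = 211, Σwᵢ·d = 39, Σwᵢ·1 = 9, Σwᵢ·d·f = -153, Σwᵢ·f = -23.)
Eliminating c₀: 9·(row 1) − 39·(row 2) gives 378·c₁ = 9·(-153) − 39·(-23) = -480, so c₁ = -80/63.
Then c₀ = ((-23) − 39·(-80/63))/9 = 557/189.

c₁ = -1.27, c₀ = 2.95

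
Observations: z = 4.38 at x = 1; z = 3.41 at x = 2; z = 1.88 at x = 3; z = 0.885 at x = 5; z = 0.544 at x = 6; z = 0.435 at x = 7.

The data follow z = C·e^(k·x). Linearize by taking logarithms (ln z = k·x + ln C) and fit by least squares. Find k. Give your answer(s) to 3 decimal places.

k = -0.405

Linearized form: ln z = k·x + ln C. From the 6 transformed points,
AᵀA = [[124.0000, 24.0000]; [24.0000, 6]], rhs = [-4.2663, 1.7716]ᵀ  (here Σx = 24.0000, Σ(x)² = 124.0000, Σln z = 1.7716, Σx·ln z = -4.2663).
Δ = 124.0000·6 − (24.0000)² = 168.0000; k = (-4.2663·6 − 24.0000·1.7716)/168.0000 = -0.40546, ln C = (124.0000·1.7716 − 24.0000·-4.2663)/168.0000 = 1.91711.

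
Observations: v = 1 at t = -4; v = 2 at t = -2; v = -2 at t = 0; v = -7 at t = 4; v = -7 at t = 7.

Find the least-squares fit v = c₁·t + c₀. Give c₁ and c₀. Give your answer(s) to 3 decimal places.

AᵀA·[c₁, c₀]ᵀ = Aᵀv reads: 85·c₁ + 5·c₀ = -85;  5·c₁ + 5·c₀ = -13.
(Σt·t = 85, Σt = 5, Σ1 = 5, Σt·v = -85, Σv = -13.)
det = 85·5 − 5² = 400.
c₁ = ((-85)·5 − 5·(-13))/400 = -9/10; c₀ = (85·(-13) − 5·(-85))/400 = -17/10.

c₁ = -0.900, c₀ = -1.700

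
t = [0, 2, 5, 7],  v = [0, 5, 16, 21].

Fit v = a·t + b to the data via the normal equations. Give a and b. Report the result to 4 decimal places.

a = 3.1034, b = -0.3621

Normal-equation sums: Σt·t = 78, Σt = 14, Σ1 = 4.
For Aᵀv: Σt·v = 237, Σv = 42.
Δ = 78·4 − 14² = 116.
a = (237·4 − 14·42)/116 = 90/29; b = (78·42 − 14·237)/116 = -21/58.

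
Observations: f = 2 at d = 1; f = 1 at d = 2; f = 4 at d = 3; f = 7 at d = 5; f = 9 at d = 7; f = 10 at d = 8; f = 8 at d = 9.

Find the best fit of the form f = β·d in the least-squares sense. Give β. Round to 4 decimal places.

β = 1.1416

Setting ∂/∂β … = 0 gives: 233·β = 266.
(Σd·d = 233, Σd·f = 266.)
Hence β = 266 / 233 ≈ 1.14163.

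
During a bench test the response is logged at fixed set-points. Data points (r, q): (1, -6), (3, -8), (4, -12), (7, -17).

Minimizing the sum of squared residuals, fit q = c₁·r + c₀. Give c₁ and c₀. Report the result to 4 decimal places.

c₁ = -1.9067, c₀ = -3.6000

From the data, Σr·r = 75, Σr = 15, Σ1 = 4.
Moment sums: Σr·q = -197, Σq = -43.
XᵀX·[c₁, c₀]ᵀ = Xᵀq becomes [[75, 15]; [15, 4]]·[c₁, c₀]ᵀ = [-197, -43]ᵀ.
Eliminating c₀: 4·(row 1) − 15·(row 2) gives 75·c₁ = 4·(-197) − 15·(-43) = -143, so c₁ = -143/75.
Then c₀ = ((-43) − 15·(-143/75))/4 = -18/5.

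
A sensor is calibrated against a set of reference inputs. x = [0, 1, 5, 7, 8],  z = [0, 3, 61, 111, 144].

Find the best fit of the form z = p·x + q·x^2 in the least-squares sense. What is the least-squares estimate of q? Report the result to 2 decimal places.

q = 1.98

AᵀA·[p, q]ᵀ = Aᵀz reads: 139·p + 981·q = 2237;  981·p + 7123·q = 16183.
Eliminating q: 7123·(row 1) − 981·(row 2) gives 27736·p = 7123·2237 − 981·16183 = 58628, so p = 14657/6934.
Then q = (16183 − 981·(14657/6934))/7123 = 13735/6934.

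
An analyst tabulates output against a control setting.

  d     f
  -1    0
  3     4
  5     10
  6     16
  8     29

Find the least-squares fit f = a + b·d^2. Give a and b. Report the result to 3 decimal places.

Compute the Gram sums: Σ1 = 5, Σd^2 = 135, Σd^2·d^2 = 6099.
Moment sums: Σf = 59, Σd^2·f = 2718.
So AᵀA·[a, b]ᵀ = Aᵀf: [[5, 135]; [135, 6099]]·[a, b]ᵀ = [59, 2718]ᵀ.
Determinant 5·6099 − 135² = 12270.
a = (59·6099 − 135·2718)/12270 = -2363/4090; b = (5·2718 − 135·59)/12270 = 375/818.

a = -0.578, b = 0.458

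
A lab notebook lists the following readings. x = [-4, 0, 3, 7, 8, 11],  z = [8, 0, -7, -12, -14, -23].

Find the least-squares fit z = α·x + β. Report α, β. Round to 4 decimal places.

α = -1.9505, β = 0.1270

Sums needed: Σx·x = 259, Σx = 25, Σ1 = 6.
For Mᵀz: Σx·z = -502, Σz = -48.
Determinant 259·6 − 25² = 929.
α = ((-502)·6 − 25·(-48))/929 = -1812/929; β = (259·(-48) − 25·(-502))/929 = 118/929.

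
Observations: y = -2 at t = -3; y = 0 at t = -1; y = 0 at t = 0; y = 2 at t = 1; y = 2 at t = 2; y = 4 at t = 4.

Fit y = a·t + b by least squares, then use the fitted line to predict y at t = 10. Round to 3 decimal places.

Forming XᵀX = [[31, 3]; [3, 6]] and Xᵀy = [28, 6]ᵀ gives XᵀX·[a, b]ᵀ = Xᵀy.
Determinant 31·6 − 3² = 177.
a = (28·6 − 3·6)/177 = 50/59; b = (31·6 − 3·28)/177 = 34/59.
At t = 10: ŷ = (50/59)·(10) + (34/59)·(1) = 534/59.

ŷ = 9.051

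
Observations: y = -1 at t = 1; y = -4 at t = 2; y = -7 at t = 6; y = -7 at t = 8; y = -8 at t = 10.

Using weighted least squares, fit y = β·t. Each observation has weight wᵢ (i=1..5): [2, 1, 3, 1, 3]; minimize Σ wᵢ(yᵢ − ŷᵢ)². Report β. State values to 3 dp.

β = -0.904

The normal system MᵀWM·[β]ᵀ = MᵀWy is [[478]]·[β]ᵀ = [-432]ᵀ.
Hence β = -432 / 478 ≈ -0.903766.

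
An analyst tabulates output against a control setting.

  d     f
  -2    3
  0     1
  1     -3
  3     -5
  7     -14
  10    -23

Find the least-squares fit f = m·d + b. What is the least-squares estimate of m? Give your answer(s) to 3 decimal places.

Entries of XᵀX: Σd·d = 163, Σd = 19, Σ1 = 6.
And Σd·f = -352, Σf = -41.
So XᵀX·[m, b]ᵀ = Xᵀf: [[163, 19]; [19, 6]]·[m, b]ᵀ = [-352, -41]ᵀ.
Δ = 163·6 − 19² = 617.
m = ((-352)·6 − 19·(-41))/617 = -1333/617; b = (163·(-41) − 19·(-352))/617 = 5/617.

m = -2.160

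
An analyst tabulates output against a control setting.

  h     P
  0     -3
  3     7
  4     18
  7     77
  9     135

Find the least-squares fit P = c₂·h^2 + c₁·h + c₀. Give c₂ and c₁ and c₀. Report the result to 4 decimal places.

c₂ = 2.0014, c₁ = -2.6431, c₀ = -3.0859

The normal equations are: 9299·c₂ + 1163·c₁ + 155·c₀ = 15059;  1163·c₂ + 155·c₁ + 23·c₀ = 1847;  155·c₂ + 23·c₁ + 5·c₀ = 234.
Solving the 3×3 system (Gaussian elimination) gives c₂ = 15515/7752, c₁ = -20489/7752, c₀ = -3987/1292.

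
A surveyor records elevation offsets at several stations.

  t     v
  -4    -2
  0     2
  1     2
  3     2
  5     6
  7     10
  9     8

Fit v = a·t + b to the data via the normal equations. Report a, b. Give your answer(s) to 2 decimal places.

a = 0.88, b = 1.36

Sums needed: Σt·t = 181, Σt = 21, Σ1 = 7.
For Xᵀv: Σt·v = 188, Σv = 28.
XᵀX·[a, b]ᵀ = Xᵀv becomes [[181, 21]; [21, 7]]·[a, b]ᵀ = [188, 28]ᵀ.
Δ = 181·7 − 21² = 826.
a = (188·7 − 21·28)/826 = 52/59; b = (181·28 − 21·188)/826 = 80/59.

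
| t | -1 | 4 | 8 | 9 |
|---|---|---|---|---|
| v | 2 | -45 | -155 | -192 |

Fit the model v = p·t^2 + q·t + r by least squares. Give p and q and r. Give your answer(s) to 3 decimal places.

The normal equations are: 10914·p + 1304·q + 162·r = -26190;  1304·p + 162·q + 20·r = -3150;  162·p + 20·q + 4·r = -390.
(Σt^2·t^2 = 10914, Σt^2·t = 1304, Σt^2 = 162, Σt·t = 162, Σt = 20, Σ1 = 4, Σt^2·v = -26190, Σt·v = -3150, Σv = -390.)
Solving the 3×3 system (Gaussian elimination) gives p = -5169/2585, q = -8847/2585, r = 1542/2585.

p = -2.000, q = -3.422, r = 0.597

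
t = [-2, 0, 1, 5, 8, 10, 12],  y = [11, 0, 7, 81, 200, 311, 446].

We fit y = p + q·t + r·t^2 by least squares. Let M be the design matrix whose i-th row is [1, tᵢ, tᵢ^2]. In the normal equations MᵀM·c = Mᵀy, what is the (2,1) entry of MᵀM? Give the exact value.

34

Row 2 ↔ basis t, column 1 ↔ basis 1, so (MᵀM)_{2,1} = Σᵢ t = (-2)·(1) + (0)·(1) + (1)·(1) + (5)·(1) + (8)·(1) + (10)·(1) + (12)·(1) = 34.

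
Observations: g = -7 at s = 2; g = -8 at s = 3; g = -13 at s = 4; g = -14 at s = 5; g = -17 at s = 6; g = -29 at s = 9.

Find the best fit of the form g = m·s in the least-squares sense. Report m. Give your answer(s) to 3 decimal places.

With design matrix X, XᵀX = [[171]] and Xᵀg = [-523]ᵀ.
m = (-523)/171 = -3.05848.

m = -3.058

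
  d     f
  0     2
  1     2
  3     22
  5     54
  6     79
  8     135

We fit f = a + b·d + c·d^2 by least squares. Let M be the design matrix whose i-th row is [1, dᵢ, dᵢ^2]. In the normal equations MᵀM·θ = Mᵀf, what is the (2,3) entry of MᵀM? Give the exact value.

881

Row 2 ↔ basis d, column 3 ↔ basis d^2, so (MᵀM)_{2,3} = Σᵢ (d)·(d^2) = (0)·(0) + (1)·(1) + (3)·(9) + (5)·(25) + (6)·(36) + (8)·(64) = 881.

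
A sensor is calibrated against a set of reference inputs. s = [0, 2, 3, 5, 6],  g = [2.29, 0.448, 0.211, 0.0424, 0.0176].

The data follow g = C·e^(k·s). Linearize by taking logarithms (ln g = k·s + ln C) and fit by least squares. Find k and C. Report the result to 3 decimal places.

With ln gᵢ as the transformed response and sᵢ as the regressor:
Σs = 16.0000, Σ(s)² = 74.0000, Σln g = -8.7308, Σs·ln g = -46.3158.
Equations: 74.0000·k + 16.0000·ln C = -46.3158;  16.0000·k + 5·ln C = -8.7308.
Slope k = (n·Σs·ln g − Σs·Σln g)/(n·Σ(s)² − (Σs)²) = (5·-46.3158 − 16.0000·-8.7308)/114.0000 = -0.80602; ln C = (Σln g − k·Σs)/n = 0.83312, so C = exp(0.83312) = 2.30048.

k = -0.806, C = 2.300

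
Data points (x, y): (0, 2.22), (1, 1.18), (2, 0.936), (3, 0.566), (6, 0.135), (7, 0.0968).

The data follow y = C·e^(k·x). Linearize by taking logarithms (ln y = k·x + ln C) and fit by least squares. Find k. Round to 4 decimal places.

Taking logs, ln y = k·x + ln C, so regress ln y on x.
AᵀA = [[99.0000, 19.0000]; [19.0000, 6]], rhs = [-30.0349, -4.0099]ᵀ  (here Σx = 19.0000, Σ(x)² = 99.0000, Σln y = -4.0099, Σx·ln y = -30.0349).
Slope k = (n·Σx·ln y − Σx·Σln y)/(n·Σ(x)² − (Σx)²) = (6·-30.0349 − 19.0000·-4.0099)/233.0000 = -0.44645; ln C = (Σln y − k·Σx)/n = 0.74543.

k = -0.4464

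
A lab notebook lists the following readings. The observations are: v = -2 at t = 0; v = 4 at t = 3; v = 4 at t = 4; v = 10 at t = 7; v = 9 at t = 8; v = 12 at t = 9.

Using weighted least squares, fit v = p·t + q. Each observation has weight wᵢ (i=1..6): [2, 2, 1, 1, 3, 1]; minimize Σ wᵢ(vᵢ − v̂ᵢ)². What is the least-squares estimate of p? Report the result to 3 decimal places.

With design matrix X, XᵀWX = [[356, 50]; [50, 10]] and XᵀWv = [434, 57]ᵀ.
Eliminating q: 10·(row 1) − 50·(row 2) gives 1060·p = 10·434 − 50·57 = 1490, so p = 149/106.
Then q = (57 − 50·(149/106))/10 = -352/265.

p = 1.406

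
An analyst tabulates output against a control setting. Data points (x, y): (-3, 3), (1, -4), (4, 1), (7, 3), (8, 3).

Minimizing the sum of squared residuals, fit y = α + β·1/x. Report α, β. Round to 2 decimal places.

α = 2.57, β = -5.78

Setting ∂/∂α … = 0 gives: 5·α + (199/168)·β = 6;  (199/168)·α + (34141/28224)·β = -221/56.
(Σ1 = 5, Σ1/x = 199/168, Σ1/x·1/x = 34141/28224, Σy = 6, Σ1/x·y = -221/56.)
Eliminating β: (34141/28224)·(row 1) − (199/168)·(row 2) gives (4097/882)·α = (34141/28224)·6 − (199/168)·(-221/56) = 112261/9408, so α = 336783/131104.
Then β = ((-221/56) − (199/168)·(336783/131104))/(34141/28224) = -94689/16388.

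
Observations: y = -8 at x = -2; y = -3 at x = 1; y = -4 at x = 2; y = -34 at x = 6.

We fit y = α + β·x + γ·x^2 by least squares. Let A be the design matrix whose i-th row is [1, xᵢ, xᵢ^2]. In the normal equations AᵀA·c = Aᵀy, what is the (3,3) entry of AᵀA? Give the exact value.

Row 3 ↔ basis x^2, column 3 ↔ basis x^2, so (AᵀA)_{3,3} = Σᵢ (x^2)·(x^2) = (4)·(4) + (1)·(1) + (4)·(4) + (36)·(36) = 1329.

1329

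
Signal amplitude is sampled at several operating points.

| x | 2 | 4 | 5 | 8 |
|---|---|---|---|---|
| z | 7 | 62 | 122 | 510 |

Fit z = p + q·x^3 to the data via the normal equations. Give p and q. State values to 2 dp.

p = -1.87, q = 1.00

Setting ∂/∂p … = 0 gives: 4·p + 709·q = 701;  709·p + 281929·q = 280394.
Eliminating q: 281929·(row 1) − 709·(row 2) gives 625035·p = 281929·701 − 709·280394 = -1167117, so p = -389039/208345.
Then q = (280394 − 709·(-389039/208345))/281929 = 208189/208345.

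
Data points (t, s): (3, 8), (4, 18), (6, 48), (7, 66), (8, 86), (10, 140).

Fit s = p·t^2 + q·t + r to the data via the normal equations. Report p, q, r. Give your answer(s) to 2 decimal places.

Sums needed: Σt^2·t^2 = 18130, Σt^2·t = 2162, Σt^2 = 274, Σt·t = 274, Σt = 38, Σ1 = 6.
Moment sums: Σt^2·s = 24826, Σt·s = 2934, Σs = 366.
MᵀM·[p, q, r]ᵀ = Mᵀs becomes [[18130, 2162, 274]; [2162, 274, 38]; [274, 38, 6]]·[p, q, r]ᵀ = [24826, 2934, 366]ᵀ.
Row-reducing yields p = 284/195, q = -158/975, r = -1457/325.

p = 1.46, q = -0.16, r = -4.48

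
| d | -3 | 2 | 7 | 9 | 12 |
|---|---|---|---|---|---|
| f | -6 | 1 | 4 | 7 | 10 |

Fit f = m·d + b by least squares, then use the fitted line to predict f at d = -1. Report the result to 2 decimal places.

The normal equations are: 287·m + 27·b = 231;  27·m + 5·b = 16.
(Σd·d = 287, Σd = 27, Σ1 = 5, Σd·f = 231, Σf = 16.)
Determinant 287·5 − 27² = 706.
m = (231·5 − 27·16)/706 = 723/706; b = (287·16 − 27·231)/706 = -1645/706.
At d = -1: f̂ = (723/706)·(-1) + (-1645/706)·(1) = -1184/353.

f̂ = -3.35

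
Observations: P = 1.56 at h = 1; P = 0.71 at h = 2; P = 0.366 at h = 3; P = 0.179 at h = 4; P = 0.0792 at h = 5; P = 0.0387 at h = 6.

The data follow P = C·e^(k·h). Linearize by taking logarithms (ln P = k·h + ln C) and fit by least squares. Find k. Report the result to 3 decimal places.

Let Y = ln P. Fitting Y = k·h + ln C by least squares:
Σh = 21.0000, Σ(h)² = 91.0000, Σln P = -8.4110, Σh·ln P = -42.3275.
Equations: 91.0000·k + 21.0000·ln C = -42.3275;  21.0000·k + 6·ln C = -8.4110.
Slope k = (n·Σh·ln P − Σh·Σln P)/(n·Σ(h)² − (Σh)²) = (6·-42.3275 − 21.0000·-8.4110)/105.0000 = -0.73652; ln C = (Σln P − k·Σh)/n = 1.17598.

k = -0.737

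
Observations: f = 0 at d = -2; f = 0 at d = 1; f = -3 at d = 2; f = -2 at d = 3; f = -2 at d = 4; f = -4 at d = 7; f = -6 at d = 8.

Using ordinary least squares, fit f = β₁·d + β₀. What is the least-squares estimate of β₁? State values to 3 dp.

Compute the Gram sums: Σd·d = 147, Σd = 23, Σ1 = 7.
And Σd·f = -96, Σf = -17.
Normal equations: [[147, 23]; [23, 7]]·[β₁, β₀]ᵀ = [-96, -17]ᵀ.
Determinant 147·7 − 23² = 500.
β₁ = ((-96)·7 − 23·(-17))/500 = -281/500; β₀ = (147·(-17) − 23·(-96))/500 = -291/500.

β₁ = -0.562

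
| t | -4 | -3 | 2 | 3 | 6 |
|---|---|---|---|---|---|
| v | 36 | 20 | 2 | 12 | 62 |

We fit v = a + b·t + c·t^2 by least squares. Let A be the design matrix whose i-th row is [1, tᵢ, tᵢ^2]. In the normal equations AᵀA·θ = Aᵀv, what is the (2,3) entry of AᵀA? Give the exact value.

Row 2 ↔ basis t, column 3 ↔ basis t^2, so (AᵀA)_{2,3} = Σᵢ (t)·(t^2) = (-4)·(16) + (-3)·(9) + (2)·(4) + (3)·(9) + (6)·(36) = 160.

160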